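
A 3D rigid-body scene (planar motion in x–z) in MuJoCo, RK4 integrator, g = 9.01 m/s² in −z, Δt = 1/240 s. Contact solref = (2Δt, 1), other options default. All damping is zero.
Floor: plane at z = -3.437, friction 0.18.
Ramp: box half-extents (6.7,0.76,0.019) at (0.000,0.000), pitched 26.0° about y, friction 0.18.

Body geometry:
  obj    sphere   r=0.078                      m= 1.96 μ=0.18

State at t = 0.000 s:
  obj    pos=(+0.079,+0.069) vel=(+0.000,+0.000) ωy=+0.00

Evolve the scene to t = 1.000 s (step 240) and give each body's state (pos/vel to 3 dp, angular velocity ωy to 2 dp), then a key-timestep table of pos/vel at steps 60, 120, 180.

State at t = 1.000 s:
  obj    pos=(+1.347,-0.549) vel=(+2.536,-1.237) ωy=+36.16

Key-timestep trajectory:
   step    t(s)  obj.x    obj.z    obj.vx   obj.vz 
     60  0.2500   +0.158  +0.031  +0.634  -0.309
    120  0.5000   +0.396  -0.085  +1.268  -0.618
    180  0.7500   +0.792  -0.279  +1.902  -0.928


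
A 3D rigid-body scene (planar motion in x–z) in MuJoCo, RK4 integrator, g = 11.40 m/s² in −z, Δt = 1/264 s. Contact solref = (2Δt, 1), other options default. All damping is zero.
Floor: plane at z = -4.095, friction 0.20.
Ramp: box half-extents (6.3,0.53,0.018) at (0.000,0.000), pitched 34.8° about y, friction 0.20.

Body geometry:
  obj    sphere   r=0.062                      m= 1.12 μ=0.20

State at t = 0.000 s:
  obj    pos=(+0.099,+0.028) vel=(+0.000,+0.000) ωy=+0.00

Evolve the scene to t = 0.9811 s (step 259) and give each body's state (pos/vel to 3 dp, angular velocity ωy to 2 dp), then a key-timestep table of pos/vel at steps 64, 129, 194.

State at t = 0.9811 s:
  obj    pos=(+1.937,-1.249) vel=(+3.744,-2.602) ωy=+73.51

Key-timestep trajectory:
   step    t(s)  obj.x    obj.z    obj.vx   obj.vz 
     64  0.2424   +0.212  -0.050  +0.927  -0.642
    129  0.4886   +0.556  -0.289  +1.865  -1.296
    194  0.7348   +1.130  -0.688  +2.804  -1.949


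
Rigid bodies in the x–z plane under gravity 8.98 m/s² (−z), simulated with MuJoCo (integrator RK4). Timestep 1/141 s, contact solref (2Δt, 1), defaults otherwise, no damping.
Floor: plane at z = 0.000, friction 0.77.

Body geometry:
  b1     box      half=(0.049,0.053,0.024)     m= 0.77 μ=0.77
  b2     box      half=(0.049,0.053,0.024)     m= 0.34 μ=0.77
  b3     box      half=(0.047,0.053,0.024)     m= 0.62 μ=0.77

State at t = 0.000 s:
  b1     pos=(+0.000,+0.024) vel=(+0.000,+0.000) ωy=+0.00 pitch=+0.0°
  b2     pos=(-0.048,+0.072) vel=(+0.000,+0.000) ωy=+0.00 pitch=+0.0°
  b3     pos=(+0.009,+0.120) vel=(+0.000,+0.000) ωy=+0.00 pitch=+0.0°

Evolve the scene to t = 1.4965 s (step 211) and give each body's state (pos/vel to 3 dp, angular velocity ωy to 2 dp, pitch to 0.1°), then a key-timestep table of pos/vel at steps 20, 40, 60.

State at t = 1.4965 s:
  b1     pos=(+0.000,+0.024) vel=(+0.000,+0.000) ωy=+0.00 pitch=+0.0°
  b2     pos=(-0.048,+0.072) vel=(+0.000,+0.000) ωy=+0.00 pitch=-0.1°
  b3     pos=(+0.118,+0.024) vel=(+0.000,+0.000) ωy=+0.00 pitch=+180.0°

Key-timestep trajectory:
   step    t(s)  b1.x    b1.z    b1.vx   b1.vz   b2.x    b2.z    b2.vx   b2.vz   b3.x    b3.z    b3.vx   b3.vz 
     20  0.1418   +0.000  +0.024  +0.000  +0.000   -0.048  +0.072  +0.000  +0.000   +0.021  +0.112  +0.165  -0.184
     40  0.2837   +0.000  +0.024  +0.000  +0.000   -0.048  +0.072  +0.000  +0.000   +0.055  +0.095  +0.330  -0.156
     60  0.4255   +0.000  +0.024  +0.000  +0.000   -0.048  +0.072  +0.000  +0.000   +0.110  +0.035  +0.398  -0.990


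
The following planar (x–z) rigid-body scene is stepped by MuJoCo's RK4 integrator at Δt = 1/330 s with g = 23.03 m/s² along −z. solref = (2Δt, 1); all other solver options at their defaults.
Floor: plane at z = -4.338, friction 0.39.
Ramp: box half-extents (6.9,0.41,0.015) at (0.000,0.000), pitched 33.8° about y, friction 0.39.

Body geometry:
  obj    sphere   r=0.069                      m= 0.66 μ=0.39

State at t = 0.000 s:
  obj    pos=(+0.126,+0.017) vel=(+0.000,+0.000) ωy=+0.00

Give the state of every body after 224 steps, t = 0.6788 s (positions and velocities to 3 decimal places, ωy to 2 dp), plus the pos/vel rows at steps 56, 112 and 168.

State at t = 0.6788 s:
  obj    pos=(+1.878,-1.156) vel=(+5.162,-3.456) ωy=+90.01

Key-timestep trajectory:
   step    t(s)  obj.x    obj.z    obj.vx   obj.vz 
     56  0.1697   +0.235  -0.057  +1.291  -0.864
    112  0.3394   +0.564  -0.276  +2.581  -1.728
    168  0.5091   +1.111  -0.643  +3.871  -2.592


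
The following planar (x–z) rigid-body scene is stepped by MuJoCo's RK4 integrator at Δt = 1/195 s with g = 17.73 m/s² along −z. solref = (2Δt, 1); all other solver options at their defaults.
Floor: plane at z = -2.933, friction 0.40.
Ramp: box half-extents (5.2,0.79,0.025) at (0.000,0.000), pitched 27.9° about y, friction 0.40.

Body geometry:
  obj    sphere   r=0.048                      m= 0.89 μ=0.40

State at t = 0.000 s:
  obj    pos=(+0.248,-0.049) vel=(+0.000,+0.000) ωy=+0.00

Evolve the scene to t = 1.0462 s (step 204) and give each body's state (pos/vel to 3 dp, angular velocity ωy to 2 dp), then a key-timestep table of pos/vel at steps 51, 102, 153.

State at t = 1.0462 s:
  obj    pos=(+3.114,-1.566) vel=(+5.479,-2.901) ωy=+129.14

Key-timestep trajectory:
   step    t(s)  obj.x    obj.z    obj.vx   obj.vz 
     51  0.2615   +0.427  -0.144  +1.370  -0.725
    102  0.5231   +0.965  -0.428  +2.739  -1.450
    153  0.7846   +1.860  -0.902  +4.109  -2.176


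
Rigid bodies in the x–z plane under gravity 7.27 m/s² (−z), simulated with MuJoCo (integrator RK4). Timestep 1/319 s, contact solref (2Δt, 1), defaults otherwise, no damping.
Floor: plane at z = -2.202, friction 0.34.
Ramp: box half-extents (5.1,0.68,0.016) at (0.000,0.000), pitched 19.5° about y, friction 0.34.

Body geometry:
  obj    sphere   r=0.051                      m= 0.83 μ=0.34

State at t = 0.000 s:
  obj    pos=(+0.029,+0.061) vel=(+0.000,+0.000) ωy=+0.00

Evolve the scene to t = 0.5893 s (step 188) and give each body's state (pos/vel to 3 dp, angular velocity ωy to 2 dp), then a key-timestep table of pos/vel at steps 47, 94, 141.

State at t = 0.5893 s:
  obj    pos=(+0.313,-0.040) vel=(+0.963,-0.341) ωy=+20.03

Key-timestep trajectory:
   step    t(s)  obj.x    obj.z    obj.vx   obj.vz 
     47  0.1473   +0.047  +0.055  +0.241  -0.085
     94  0.2947   +0.100  +0.036  +0.482  -0.171
    141  0.4420   +0.189  +0.004  +0.722  -0.256


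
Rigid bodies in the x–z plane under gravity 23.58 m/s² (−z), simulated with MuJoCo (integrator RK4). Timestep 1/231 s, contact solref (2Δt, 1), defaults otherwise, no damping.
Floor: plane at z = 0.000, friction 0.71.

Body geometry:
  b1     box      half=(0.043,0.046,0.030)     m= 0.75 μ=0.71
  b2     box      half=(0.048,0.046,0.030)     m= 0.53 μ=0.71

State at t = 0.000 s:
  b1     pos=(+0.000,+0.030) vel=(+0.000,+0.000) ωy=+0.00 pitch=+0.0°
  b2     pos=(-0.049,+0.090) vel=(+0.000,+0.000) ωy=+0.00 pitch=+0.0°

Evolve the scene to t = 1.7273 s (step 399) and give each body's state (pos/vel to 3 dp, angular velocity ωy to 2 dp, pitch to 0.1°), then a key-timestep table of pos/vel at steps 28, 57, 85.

State at t = 1.7273 s:
  b1     pos=(+0.000,+0.030) vel=(+0.000,+0.000) ωy=+0.00 pitch=+0.0°
  b2     pos=(-0.172,+0.030) vel=(+0.000,+0.000) ωy=+0.00 pitch=+180.0°

Key-timestep trajectory:
   step    t(s)  b1.x    b1.z    b1.vx   b1.vz   b2.x    b2.z    b2.vx   b2.vz 
     28  0.1212   +0.000  +0.030  +0.000  +0.000   -0.069  +0.077  -0.331  -0.464
     57  0.2468   +0.000  +0.030  +0.000  +0.000   -0.117  +0.056  -0.206  +0.023
     85  0.3680   +0.000  +0.030  +0.000  +0.000   -0.148  +0.050  -0.457  -0.218


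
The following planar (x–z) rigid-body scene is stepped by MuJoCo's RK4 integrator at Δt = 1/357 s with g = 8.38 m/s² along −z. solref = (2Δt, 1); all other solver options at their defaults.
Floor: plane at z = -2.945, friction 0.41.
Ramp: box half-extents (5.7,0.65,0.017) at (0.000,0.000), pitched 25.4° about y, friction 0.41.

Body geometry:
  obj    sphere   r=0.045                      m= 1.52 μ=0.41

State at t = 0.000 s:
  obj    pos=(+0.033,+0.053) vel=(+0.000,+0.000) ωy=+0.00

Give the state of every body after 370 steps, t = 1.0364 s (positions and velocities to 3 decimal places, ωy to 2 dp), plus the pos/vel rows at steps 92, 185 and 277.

State at t = 1.0364 s:
  obj    pos=(+1.279,-0.539) vel=(+2.404,-1.141) ωy=+59.13

Key-timestep trajectory:
   step    t(s)  obj.x    obj.z    obj.vx   obj.vz 
     92  0.2577   +0.110  +0.016  +0.598  -0.284
    185  0.5182   +0.344  -0.095  +1.202  -0.571
    277  0.7759   +0.731  -0.279  +1.800  -0.855


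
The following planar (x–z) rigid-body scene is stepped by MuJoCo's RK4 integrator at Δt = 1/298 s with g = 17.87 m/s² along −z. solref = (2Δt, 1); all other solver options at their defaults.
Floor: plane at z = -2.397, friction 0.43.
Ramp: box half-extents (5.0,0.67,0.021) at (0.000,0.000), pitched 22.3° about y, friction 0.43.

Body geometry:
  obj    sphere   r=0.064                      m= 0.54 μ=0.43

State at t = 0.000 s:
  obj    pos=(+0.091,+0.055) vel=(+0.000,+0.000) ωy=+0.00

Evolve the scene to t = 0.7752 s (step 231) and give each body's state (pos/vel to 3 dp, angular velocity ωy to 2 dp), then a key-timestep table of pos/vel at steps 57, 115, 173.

State at t = 0.7752 s:
  obj    pos=(+1.437,-0.498) vel=(+3.474,-1.425) ωy=+58.66

Key-timestep trajectory:
   step    t(s)  obj.x    obj.z    obj.vx   obj.vz 
     57  0.1913   +0.173  +0.021  +0.857  -0.352
    115  0.3859   +0.425  -0.082  +1.729  -0.709
    173  0.5805   +0.846  -0.255  +2.602  -1.067


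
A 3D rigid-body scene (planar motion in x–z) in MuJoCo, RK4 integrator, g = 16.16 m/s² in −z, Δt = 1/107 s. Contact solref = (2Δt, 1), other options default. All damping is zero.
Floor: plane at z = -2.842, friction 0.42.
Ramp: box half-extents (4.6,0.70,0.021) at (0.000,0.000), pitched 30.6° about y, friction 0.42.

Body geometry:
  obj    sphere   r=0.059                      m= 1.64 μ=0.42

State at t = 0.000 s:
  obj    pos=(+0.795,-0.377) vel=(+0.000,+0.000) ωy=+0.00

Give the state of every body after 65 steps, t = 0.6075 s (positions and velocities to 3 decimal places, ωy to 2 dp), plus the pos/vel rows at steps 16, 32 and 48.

State at t = 0.6075 s:
  obj    pos=(+1.728,-0.929) vel=(+3.072,-1.817) ωy=+60.47

Key-timestep trajectory:
   step    t(s)  obj.x    obj.z    obj.vx   obj.vz 
     16  0.1495   +0.852  -0.411  +0.757  -0.447
     32  0.2991   +1.021  -0.511  +1.513  -0.895
     48  0.4486   +1.304  -0.678  +2.269  -1.342


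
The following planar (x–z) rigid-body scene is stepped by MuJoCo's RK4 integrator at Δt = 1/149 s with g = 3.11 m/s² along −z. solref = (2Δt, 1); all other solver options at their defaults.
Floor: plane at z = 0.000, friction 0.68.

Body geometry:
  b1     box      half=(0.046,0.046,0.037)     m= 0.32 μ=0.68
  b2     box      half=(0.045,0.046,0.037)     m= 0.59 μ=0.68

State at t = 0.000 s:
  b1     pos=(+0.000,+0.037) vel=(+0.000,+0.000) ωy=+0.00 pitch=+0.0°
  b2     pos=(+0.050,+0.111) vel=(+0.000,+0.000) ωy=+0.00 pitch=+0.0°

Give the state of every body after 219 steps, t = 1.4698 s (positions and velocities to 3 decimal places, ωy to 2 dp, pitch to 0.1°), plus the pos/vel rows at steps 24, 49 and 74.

State at t = 1.4698 s:
  b1     pos=(+0.000,+0.037) vel=(+0.000,+0.000) ωy=+0.00 pitch=+0.0°
  b2     pos=(+0.094,+0.045) vel=(+0.000,+0.000) ωy=+0.00 pitch=+90.0°

Key-timestep trajectory:
   step    t(s)  b1.x    b1.z    b1.vx   b1.vz   b2.x    b2.z    b2.vx   b2.vz 
     24  0.1611   +0.000  +0.037  +0.000  +0.000   +0.053  +0.111  +0.035  -0.006
     49  0.3289   +0.000  +0.037  +0.000  +0.000   +0.064  +0.107  +0.108  -0.060
     74  0.4966   +0.000  +0.037  +0.000  +0.000   +0.087  +0.074  +0.146  -0.411


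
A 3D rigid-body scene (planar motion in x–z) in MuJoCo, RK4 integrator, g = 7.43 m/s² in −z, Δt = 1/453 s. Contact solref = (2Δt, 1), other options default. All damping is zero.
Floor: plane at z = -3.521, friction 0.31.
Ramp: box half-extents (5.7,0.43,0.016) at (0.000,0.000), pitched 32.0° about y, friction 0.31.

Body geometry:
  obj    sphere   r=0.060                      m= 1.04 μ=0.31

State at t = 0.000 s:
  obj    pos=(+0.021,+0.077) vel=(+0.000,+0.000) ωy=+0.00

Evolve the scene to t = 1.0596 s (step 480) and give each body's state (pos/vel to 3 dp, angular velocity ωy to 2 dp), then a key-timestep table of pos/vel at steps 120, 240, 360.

State at t = 1.0596 s:
  obj    pos=(+1.360,-0.760) vel=(+2.527,-1.579) ωy=+49.66

Key-timestep trajectory:
   step    t(s)  obj.x    obj.z    obj.vx   obj.vz 
    120  0.2649   +0.105  +0.024  +0.632  -0.395
    240  0.5298   +0.356  -0.133  +1.264  -0.790
    360  0.7947   +0.774  -0.394  +1.895  -1.184


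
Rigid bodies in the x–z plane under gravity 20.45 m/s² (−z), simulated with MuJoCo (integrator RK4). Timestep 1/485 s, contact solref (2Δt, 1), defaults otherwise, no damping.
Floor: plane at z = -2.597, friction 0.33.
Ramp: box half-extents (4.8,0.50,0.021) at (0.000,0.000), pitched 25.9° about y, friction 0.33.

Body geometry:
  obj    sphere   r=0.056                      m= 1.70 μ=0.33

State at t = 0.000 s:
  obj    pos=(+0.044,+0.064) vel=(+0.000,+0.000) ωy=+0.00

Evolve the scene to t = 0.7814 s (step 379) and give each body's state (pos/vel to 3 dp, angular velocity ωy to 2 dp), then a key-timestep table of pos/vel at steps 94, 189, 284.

State at t = 0.7814 s:
  obj    pos=(+1.797,-0.787) vel=(+4.485,-2.178) ωy=+89.03

Key-timestep trajectory:
   step    t(s)  obj.x    obj.z    obj.vx   obj.vz 
     94  0.1938   +0.152  +0.012  +1.113  -0.540
    189  0.3897   +0.480  -0.147  +2.237  -1.086
    284  0.5856   +1.028  -0.414  +3.361  -1.632


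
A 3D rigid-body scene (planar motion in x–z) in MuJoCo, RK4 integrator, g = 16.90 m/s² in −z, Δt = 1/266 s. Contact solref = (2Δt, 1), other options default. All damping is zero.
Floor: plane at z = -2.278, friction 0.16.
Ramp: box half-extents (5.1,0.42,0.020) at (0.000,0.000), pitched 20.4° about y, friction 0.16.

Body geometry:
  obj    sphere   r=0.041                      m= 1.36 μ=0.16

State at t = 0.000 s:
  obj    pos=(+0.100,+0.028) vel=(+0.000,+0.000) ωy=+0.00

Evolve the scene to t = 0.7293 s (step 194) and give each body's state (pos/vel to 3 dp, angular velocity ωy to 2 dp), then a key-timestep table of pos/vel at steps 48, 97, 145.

State at t = 0.7293 s:
  obj    pos=(+1.149,-0.362) vel=(+2.877,-1.070) ωy=+74.83

Key-timestep trajectory:
   step    t(s)  obj.x    obj.z    obj.vx   obj.vz 
     48  0.1805   +0.164  +0.004  +0.712  -0.265
     97  0.3647   +0.362  -0.070  +1.438  -0.535
    145  0.5451   +0.686  -0.190  +2.150  -0.800


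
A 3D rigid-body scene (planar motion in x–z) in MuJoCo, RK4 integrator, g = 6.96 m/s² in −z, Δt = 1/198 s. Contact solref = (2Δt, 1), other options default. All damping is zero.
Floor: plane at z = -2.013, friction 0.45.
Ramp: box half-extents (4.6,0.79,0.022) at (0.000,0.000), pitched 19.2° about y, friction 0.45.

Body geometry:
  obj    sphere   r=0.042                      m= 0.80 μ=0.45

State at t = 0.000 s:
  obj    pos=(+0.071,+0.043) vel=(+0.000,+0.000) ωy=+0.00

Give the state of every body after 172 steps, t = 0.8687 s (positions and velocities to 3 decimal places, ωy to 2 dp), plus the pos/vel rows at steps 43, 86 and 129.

State at t = 0.8687 s:
  obj    pos=(+0.654,-0.160) vel=(+1.341,-0.467) ωy=+33.81

Key-timestep trajectory:
   step    t(s)  obj.x    obj.z    obj.vx   obj.vz 
     43  0.2172   +0.107  +0.030  +0.335  -0.117
     86  0.4343   +0.217  -0.008  +0.671  -0.234
    129  0.6515   +0.399  -0.071  +1.006  -0.350


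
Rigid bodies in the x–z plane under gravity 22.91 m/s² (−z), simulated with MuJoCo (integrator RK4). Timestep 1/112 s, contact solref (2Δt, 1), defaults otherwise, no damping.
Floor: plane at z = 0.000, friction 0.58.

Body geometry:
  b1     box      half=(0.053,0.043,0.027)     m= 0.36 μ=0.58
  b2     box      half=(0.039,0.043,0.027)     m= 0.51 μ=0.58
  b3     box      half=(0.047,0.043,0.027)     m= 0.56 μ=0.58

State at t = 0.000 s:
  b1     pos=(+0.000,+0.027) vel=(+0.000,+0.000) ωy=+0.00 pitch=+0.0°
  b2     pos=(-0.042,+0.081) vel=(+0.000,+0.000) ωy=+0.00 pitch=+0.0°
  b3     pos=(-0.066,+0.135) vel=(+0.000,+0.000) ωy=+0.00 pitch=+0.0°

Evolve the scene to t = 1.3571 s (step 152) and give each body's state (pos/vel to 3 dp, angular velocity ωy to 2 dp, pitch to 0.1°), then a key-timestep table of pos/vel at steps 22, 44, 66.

State at t = 1.3571 s:
  b1     pos=(+0.001,+0.027) vel=(+0.000,+0.000) ωy=+0.00 pitch=+0.0°
  b2     pos=(-0.087,+0.039) vel=(+0.000,+0.000) ωy=+0.00 pitch=-90.0°
  b3     pos=(-0.160,+0.047) vel=(+0.000,+0.000) ωy=+0.00 pitch=-90.0°

Key-timestep trajectory:
   step    t(s)  b1.x    b1.z    b1.vx   b1.vz   b2.x    b2.z    b2.vx   b2.vz   b3.x    b3.z    b3.vx   b3.vz 
     22  0.1964   +0.000  +0.027  +0.005  +0.000   -0.054  +0.083  -0.213  -0.005   -0.099  +0.122  -0.517  -0.313
     44  0.3929   +0.001  +0.027  +0.000  +0.000   -0.087  +0.038  +0.011  +0.021   -0.178  +0.053  -0.014  +0.007
     66  0.5893   +0.001  +0.027  +0.000  +0.000   -0.087  +0.039  +0.000  +0.000   -0.157  +0.048  -0.231  -0.097


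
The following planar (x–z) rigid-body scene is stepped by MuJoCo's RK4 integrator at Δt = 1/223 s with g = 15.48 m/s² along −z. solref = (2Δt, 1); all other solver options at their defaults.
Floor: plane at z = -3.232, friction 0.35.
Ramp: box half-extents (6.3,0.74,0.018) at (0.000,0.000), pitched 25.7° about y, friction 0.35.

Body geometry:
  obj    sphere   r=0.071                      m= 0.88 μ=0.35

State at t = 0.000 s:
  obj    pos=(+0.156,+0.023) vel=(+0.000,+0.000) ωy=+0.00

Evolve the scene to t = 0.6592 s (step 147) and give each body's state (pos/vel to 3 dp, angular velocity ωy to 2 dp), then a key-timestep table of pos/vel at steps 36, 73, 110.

State at t = 0.6592 s:
  obj    pos=(+1.095,-0.428) vel=(+2.848,-1.371) ωy=+44.51

Key-timestep trajectory:
   step    t(s)  obj.x    obj.z    obj.vx   obj.vz 
     36  0.1614   +0.213  -0.004  +0.698  -0.336
     73  0.3274   +0.388  -0.088  +1.415  -0.681
    110  0.4933   +0.682  -0.229  +2.131  -1.026


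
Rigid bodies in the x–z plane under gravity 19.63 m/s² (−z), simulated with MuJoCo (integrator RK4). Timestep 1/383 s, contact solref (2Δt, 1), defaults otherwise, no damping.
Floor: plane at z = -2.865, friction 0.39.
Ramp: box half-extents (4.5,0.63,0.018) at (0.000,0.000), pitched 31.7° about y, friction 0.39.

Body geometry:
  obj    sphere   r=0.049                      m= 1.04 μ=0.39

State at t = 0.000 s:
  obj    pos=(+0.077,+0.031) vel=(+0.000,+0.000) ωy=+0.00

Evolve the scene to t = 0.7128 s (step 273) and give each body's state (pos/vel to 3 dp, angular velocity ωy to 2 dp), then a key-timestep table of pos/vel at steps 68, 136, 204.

State at t = 0.7128 s:
  obj    pos=(+1.670,-0.952) vel=(+4.468,-2.760) ωy=+107.17

Key-timestep trajectory:
   step    t(s)  obj.x    obj.z    obj.vx   obj.vz 
     68  0.1775   +0.176  -0.030  +1.113  -0.687
    136  0.3551   +0.472  -0.213  +2.226  -1.375
    204  0.5326   +0.966  -0.518  +3.339  -2.062


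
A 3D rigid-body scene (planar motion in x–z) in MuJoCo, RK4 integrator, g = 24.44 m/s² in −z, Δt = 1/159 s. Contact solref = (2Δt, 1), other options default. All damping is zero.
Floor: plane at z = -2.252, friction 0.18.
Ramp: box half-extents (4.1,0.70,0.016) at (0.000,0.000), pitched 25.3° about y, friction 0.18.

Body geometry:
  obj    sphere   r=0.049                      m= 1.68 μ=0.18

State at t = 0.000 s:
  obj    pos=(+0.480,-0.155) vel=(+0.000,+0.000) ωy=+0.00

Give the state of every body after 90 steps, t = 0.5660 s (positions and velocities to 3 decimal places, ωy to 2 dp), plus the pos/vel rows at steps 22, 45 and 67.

State at t = 0.5660 s:
  obj    pos=(+1.561,-0.666) vel=(+3.819,-1.805) ωy=+86.13

Key-timestep trajectory:
   step    t(s)  obj.x    obj.z    obj.vx   obj.vz 
     22  0.1384   +0.545  -0.186  +0.934  -0.442
     45  0.2830   +0.750  -0.283  +1.910  -0.903
     67  0.4214   +1.079  -0.438  +2.843  -1.344


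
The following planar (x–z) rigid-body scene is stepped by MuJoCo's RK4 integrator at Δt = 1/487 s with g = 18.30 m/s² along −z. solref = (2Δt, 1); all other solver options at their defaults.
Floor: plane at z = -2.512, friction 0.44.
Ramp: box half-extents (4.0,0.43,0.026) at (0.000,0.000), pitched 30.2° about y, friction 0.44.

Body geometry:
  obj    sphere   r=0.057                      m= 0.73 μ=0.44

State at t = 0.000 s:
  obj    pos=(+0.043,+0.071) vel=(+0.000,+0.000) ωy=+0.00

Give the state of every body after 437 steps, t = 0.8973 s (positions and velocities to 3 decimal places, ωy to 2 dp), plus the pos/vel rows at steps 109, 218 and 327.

State at t = 0.8973 s:
  obj    pos=(+2.331,-1.261) vel=(+5.099,-2.968) ωy=+103.50

Key-timestep trajectory:
   step    t(s)  obj.x    obj.z    obj.vx   obj.vz 
    109  0.2238   +0.185  -0.012  +1.272  -0.740
    218  0.4476   +0.612  -0.260  +2.544  -1.481
    327  0.6715   +1.324  -0.675  +3.816  -2.221


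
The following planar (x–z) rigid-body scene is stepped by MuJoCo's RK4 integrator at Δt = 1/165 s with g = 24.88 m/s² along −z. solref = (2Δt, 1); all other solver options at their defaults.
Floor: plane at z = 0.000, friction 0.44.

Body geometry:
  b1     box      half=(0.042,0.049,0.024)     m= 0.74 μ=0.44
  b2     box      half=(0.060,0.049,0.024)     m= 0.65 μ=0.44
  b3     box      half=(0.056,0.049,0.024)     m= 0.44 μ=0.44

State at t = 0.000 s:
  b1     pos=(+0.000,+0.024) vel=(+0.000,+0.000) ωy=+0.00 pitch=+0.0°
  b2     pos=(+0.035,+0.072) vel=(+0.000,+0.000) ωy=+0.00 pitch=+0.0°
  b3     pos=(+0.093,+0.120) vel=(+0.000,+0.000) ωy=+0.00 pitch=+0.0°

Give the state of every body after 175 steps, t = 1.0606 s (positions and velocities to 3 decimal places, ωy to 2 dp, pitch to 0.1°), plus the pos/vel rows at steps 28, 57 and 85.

State at t = 1.0606 s:
  b1     pos=(+0.000,+0.024) vel=(+0.000,+0.000) ωy=+0.00 pitch=+0.0°
  b2     pos=(+0.095,+0.060) vel=(+0.000,+0.000) ωy=+0.00 pitch=+90.0°
  b3     pos=(+0.264,+0.024) vel=(+0.000,+0.000) ωy=+0.00 pitch=+180.0°

Key-timestep trajectory:
   step    t(s)  b1.x    b1.z    b1.vx   b1.vz   b2.x    b2.z    b2.vx   b2.vz   b3.x    b3.z    b3.vx   b3.vz 
     28  0.1697   +0.000  +0.024  +0.000  +0.000   +0.072  +0.063  +0.244  +0.068   +0.141  +0.057  +0.211  +0.195
     57  0.3455   +0.000  +0.024  +0.000  +0.000   +0.094  +0.060  -0.175  -0.048   +0.193  +0.060  +0.215  +0.065
     85  0.5152   +0.000  +0.024  +0.000  +0.000   +0.095  +0.060  +0.000  +0.001   +0.227  +0.056  +0.413  -0.155


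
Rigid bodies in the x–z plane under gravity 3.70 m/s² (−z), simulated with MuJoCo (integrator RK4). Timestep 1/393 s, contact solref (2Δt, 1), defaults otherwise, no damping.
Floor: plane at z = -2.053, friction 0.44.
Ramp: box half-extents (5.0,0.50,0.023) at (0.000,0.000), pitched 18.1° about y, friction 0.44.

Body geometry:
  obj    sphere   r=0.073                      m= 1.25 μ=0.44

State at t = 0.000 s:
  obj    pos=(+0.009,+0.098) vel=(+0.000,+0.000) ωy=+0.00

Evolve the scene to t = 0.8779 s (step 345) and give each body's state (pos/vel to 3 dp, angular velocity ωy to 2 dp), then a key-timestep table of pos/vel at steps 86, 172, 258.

State at t = 0.8779 s:
  obj    pos=(+0.310,+0.000) vel=(+0.685,-0.224) ωy=+9.87

Key-timestep trajectory:
   step    t(s)  obj.x    obj.z    obj.vx   obj.vz 
     86  0.2188   +0.028  +0.092  +0.171  -0.056
    172  0.4377   +0.084  +0.074  +0.342  -0.112
    258  0.6565   +0.177  +0.043  +0.512  -0.167


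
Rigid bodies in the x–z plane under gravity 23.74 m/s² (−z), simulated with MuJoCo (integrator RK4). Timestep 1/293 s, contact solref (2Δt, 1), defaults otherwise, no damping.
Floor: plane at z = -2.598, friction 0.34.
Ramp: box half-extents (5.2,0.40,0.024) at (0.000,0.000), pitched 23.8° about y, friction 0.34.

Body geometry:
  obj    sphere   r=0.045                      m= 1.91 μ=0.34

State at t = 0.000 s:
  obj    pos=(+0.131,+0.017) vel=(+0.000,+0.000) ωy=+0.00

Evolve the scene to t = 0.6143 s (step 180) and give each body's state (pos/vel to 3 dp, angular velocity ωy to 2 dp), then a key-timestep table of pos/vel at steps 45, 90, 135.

State at t = 0.6143 s:
  obj    pos=(+1.313,-0.504) vel=(+3.846,-1.696) ωy=+93.40

Key-timestep trajectory:
   step    t(s)  obj.x    obj.z    obj.vx   obj.vz 
     45  0.1536   +0.205  -0.015  +0.962  -0.424
     90  0.3072   +0.427  -0.113  +1.923  -0.848
    135  0.4608   +0.796  -0.276  +2.885  -1.272


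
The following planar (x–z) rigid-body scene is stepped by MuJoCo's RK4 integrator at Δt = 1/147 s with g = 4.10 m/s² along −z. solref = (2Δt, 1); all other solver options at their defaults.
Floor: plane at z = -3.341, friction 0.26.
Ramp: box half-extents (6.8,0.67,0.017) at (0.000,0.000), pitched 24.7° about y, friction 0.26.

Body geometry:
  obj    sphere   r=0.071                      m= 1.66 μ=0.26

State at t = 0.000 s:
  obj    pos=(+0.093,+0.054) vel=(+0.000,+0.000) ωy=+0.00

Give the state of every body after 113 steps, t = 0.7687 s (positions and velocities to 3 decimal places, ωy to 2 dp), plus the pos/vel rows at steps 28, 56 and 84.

State at t = 0.7687 s:
  obj    pos=(+0.422,-0.097) vel=(+0.855,-0.393) ωy=+13.25

Key-timestep trajectory:
   step    t(s)  obj.x    obj.z    obj.vx   obj.vz 
     28  0.1905   +0.113  +0.045  +0.212  -0.097
     56  0.3810   +0.174  +0.017  +0.424  -0.195
     84  0.5714   +0.275  -0.029  +0.635  -0.292


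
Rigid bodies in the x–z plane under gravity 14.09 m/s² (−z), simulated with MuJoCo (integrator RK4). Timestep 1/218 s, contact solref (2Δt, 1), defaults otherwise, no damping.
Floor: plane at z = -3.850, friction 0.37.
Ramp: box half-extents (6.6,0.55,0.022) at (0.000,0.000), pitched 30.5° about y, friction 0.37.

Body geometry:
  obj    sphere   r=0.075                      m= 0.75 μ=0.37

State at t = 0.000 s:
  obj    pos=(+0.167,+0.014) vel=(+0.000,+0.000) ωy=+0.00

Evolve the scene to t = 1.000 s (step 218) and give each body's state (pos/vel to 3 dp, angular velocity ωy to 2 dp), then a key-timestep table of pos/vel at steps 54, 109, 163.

State at t = 1.000 s:
  obj    pos=(+2.368,-1.282) vel=(+4.401,-2.593) ωy=+68.10

Key-timestep trajectory:
   step    t(s)  obj.x    obj.z    obj.vx   obj.vz 
     54  0.2477   +0.302  -0.065  +1.090  -0.642
    109  0.5000   +0.717  -0.310  +2.201  -1.296
    163  0.7477   +1.398  -0.711  +3.291  -1.939


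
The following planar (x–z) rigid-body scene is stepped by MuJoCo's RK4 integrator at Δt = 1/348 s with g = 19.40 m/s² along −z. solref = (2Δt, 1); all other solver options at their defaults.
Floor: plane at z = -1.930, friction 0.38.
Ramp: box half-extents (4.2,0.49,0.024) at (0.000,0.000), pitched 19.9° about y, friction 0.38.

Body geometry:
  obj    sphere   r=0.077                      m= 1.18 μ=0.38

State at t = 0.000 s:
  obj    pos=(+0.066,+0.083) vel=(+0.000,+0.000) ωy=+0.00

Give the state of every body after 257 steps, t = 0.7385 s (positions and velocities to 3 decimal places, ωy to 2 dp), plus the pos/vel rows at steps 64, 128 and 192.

State at t = 0.7385 s:
  obj    pos=(+1.276,-0.354) vel=(+3.275,-1.186) ωy=+45.23

Key-timestep trajectory:
   step    t(s)  obj.x    obj.z    obj.vx   obj.vz 
     64  0.1839   +0.141  +0.056  +0.816  -0.295
    128  0.3678   +0.366  -0.025  +1.631  -0.591
    192  0.5517   +0.741  -0.161  +2.447  -0.886


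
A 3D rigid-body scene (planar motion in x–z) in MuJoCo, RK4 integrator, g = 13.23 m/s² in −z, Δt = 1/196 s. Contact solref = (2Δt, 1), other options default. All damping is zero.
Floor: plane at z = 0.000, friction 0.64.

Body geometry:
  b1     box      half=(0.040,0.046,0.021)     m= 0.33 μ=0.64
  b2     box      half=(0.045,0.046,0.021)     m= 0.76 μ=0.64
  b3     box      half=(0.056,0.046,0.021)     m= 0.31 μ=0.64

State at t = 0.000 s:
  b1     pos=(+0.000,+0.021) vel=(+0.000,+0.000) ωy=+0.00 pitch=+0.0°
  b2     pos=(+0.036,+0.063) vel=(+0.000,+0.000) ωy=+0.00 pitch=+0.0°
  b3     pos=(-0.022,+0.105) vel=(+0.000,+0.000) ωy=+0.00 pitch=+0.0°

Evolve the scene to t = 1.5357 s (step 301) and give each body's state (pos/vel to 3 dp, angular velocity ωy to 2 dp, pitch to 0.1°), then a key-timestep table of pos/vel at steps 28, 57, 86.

State at t = 1.5357 s:
  b1     pos=(+0.000,+0.021) vel=(+0.000,+0.000) ωy=+0.00 pitch=+0.0°
  b2     pos=(+0.036,+0.063) vel=(+0.000,+0.000) ωy=+0.00 pitch=+0.1°
  b3     pos=(-0.168,+0.021) vel=(+0.000,+0.000) ωy=+0.00 pitch=+180.0°

Key-timestep trajectory:
   step    t(s)  b1.x    b1.z    b1.vx   b1.vz   b2.x    b2.z    b2.vx   b2.vz   b3.x    b3.z    b3.vx   b3.vz 
     28  0.1429   +0.000  +0.021  +0.003  -0.001   +0.036  +0.063  +0.002  +0.000   -0.040  +0.080  -0.424  -0.127
     57  0.2908   +0.000  +0.021  +0.000  +0.000   +0.036  +0.063  +0.000  +0.000   -0.098  +0.059  -0.271  +0.069
     86  0.4388   +0.000  +0.021  +0.000  +0.000   +0.036  +0.063  +0.000  +0.000   -0.142  +0.050  -0.429  -0.274


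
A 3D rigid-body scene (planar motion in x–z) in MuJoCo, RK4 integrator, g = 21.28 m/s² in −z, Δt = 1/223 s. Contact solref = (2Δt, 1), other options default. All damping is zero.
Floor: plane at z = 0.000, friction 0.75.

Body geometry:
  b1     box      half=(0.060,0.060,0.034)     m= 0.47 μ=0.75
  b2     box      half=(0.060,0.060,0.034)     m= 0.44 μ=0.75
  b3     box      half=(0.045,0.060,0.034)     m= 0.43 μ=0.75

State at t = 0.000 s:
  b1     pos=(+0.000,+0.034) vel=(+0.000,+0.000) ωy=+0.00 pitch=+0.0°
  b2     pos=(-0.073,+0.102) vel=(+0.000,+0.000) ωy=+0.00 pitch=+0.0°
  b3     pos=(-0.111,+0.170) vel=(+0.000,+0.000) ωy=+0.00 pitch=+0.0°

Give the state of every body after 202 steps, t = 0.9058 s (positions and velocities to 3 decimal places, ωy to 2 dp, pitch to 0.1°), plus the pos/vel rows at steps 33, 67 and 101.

State at t = 0.9058 s:
  b1     pos=(+0.000,+0.034) vel=(+0.000,+0.000) ωy=+0.00 pitch=+0.0°
  b2     pos=(-0.130,+0.060) vel=(+0.000,+0.000) ωy=+0.00 pitch=-90.0°
  b3     pos=(-0.301,+0.034) vel=(+0.000,+0.000) ωy=+0.00 pitch=+180.0°

Key-timestep trajectory:
   step    t(s)  b1.x    b1.z    b1.vx   b1.vz   b2.x    b2.z    b2.vx   b2.vz   b3.x    b3.z    b3.vx   b3.vz 
     33  0.1480   +0.000  +0.034  +0.000  +0.000   -0.100  +0.066  -0.415  -0.322   -0.187  +0.069  -0.747  -1.925
     67  0.3004   +0.000  +0.034  +0.000  +0.000   -0.147  +0.067  +0.024  -0.007   -0.256  +0.056  -0.213  -0.003
    101  0.4529   +0.000  +0.034  +0.000  +0.000   -0.126  +0.062  -0.152  -0.074   -0.301  +0.033  +0.036  +0.053


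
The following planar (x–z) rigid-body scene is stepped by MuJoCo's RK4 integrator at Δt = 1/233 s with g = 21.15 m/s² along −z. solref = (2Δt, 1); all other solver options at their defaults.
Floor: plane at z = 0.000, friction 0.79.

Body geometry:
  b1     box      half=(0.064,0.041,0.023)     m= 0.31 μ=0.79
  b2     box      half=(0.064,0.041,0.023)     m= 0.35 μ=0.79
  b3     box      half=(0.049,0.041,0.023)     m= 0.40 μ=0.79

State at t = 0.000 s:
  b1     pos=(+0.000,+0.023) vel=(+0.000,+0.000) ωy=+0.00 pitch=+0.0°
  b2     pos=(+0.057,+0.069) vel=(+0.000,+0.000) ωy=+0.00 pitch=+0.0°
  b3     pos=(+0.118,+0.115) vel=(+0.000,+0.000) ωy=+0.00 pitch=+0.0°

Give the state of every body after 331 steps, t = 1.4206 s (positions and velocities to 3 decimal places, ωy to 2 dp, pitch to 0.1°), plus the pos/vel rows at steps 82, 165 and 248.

State at t = 1.4206 s:
  b1     pos=(-0.002,+0.023) vel=(-0.001,+0.000) ωy=+0.00 pitch=+0.0°
  b2     pos=(+0.077,+0.064) vel=(-0.001,-0.001) ωy=-0.04 pitch=+51.5°
  b3     pos=(+0.154,+0.051) vel=(+0.000,+0.000) ωy=-0.01 pitch=+44.4°

Key-timestep trajectory:
   step    t(s)  b1.x    b1.z    b1.vx   b1.vz   b2.x    b2.z    b2.vx   b2.vz   b3.x    b3.z    b3.vx   b3.vz 
     82  0.3519   +0.000  +0.023  -0.001  +0.000   +0.077  +0.066  +0.051  -0.019   +0.154  +0.051  -0.003  +0.001
    165  0.7082   -0.001  +0.023  -0.001  +0.000   +0.078  +0.065  -0.001  -0.001   +0.154  +0.051  +0.000  +0.000
    248  1.0644   -0.001  +0.023  -0.001  +0.000   +0.077  +0.065  -0.001  -0.001   +0.154  +0.051  +0.000  +0.000


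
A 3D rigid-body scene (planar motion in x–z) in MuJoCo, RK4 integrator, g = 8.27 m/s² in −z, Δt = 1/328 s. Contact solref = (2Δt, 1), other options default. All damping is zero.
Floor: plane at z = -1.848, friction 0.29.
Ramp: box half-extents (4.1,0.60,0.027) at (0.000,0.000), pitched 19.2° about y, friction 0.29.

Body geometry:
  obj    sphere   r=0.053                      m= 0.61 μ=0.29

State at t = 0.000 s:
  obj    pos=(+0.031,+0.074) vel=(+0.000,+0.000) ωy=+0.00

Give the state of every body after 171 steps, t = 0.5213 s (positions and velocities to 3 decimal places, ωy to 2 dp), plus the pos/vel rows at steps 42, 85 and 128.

State at t = 0.5213 s:
  obj    pos=(+0.280,-0.013) vel=(+0.957,-0.333) ωy=+19.11

Key-timestep trajectory:
   step    t(s)  obj.x    obj.z    obj.vx   obj.vz 
     42  0.1280   +0.046  +0.069  +0.235  -0.082
     85  0.2591   +0.093  +0.052  +0.475  -0.166
    128  0.3902   +0.171  +0.025  +0.716  -0.249


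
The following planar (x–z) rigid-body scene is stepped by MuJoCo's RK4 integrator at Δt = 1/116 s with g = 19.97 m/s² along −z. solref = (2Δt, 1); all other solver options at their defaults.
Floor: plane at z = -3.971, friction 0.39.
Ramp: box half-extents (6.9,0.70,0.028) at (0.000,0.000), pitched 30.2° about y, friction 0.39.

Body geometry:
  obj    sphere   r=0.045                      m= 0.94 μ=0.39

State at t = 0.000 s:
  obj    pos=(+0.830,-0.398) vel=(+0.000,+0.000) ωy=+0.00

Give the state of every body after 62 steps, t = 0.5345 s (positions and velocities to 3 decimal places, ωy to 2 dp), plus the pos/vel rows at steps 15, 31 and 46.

State at t = 0.5345 s:
  obj    pos=(+1.715,-0.914) vel=(+3.314,-1.929) ωy=+85.18

Key-timestep trajectory:
   step    t(s)  obj.x    obj.z    obj.vx   obj.vz 
     15  0.1293   +0.882  -0.429  +0.802  -0.466
     31  0.2672   +1.051  -0.527  +1.657  -0.964
     46  0.3966   +1.317  -0.682  +2.458  -1.431


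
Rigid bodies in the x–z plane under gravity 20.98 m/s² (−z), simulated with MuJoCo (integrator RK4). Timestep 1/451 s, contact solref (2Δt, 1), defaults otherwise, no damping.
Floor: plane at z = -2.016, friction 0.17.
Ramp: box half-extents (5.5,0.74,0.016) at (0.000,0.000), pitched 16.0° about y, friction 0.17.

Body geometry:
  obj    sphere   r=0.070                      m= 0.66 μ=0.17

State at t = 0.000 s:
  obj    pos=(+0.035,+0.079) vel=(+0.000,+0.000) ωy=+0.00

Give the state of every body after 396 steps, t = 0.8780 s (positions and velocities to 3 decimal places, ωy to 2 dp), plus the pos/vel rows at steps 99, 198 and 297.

State at t = 0.8780 s:
  obj    pos=(+1.566,-0.360) vel=(+3.486,-1.000) ωy=+51.81

Key-timestep trajectory:
   step    t(s)  obj.x    obj.z    obj.vx   obj.vz 
     99  0.2195   +0.131  +0.052  +0.872  -0.250
    198  0.4390   +0.418  -0.030  +1.743  -0.500
    297  0.6585   +0.896  -0.167  +2.615  -0.750


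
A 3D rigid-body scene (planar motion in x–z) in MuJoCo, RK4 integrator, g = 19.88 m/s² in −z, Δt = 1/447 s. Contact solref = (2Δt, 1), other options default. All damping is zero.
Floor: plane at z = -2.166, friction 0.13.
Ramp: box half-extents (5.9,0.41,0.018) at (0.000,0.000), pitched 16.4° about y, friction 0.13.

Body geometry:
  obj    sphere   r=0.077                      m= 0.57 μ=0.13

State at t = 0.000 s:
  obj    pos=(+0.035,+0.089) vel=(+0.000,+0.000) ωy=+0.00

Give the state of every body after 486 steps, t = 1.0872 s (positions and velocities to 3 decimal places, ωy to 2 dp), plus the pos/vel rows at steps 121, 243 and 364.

State at t = 1.0872 s:
  obj    pos=(+2.308,-0.580) vel=(+4.182,-1.231) ωy=+56.61

Key-timestep trajectory:
   step    t(s)  obj.x    obj.z    obj.vx   obj.vz 
    121  0.2707   +0.176  +0.047  +1.041  -0.306
    243  0.5436   +0.603  -0.079  +2.091  -0.615
    364  0.8143   +1.310  -0.287  +3.132  -0.922


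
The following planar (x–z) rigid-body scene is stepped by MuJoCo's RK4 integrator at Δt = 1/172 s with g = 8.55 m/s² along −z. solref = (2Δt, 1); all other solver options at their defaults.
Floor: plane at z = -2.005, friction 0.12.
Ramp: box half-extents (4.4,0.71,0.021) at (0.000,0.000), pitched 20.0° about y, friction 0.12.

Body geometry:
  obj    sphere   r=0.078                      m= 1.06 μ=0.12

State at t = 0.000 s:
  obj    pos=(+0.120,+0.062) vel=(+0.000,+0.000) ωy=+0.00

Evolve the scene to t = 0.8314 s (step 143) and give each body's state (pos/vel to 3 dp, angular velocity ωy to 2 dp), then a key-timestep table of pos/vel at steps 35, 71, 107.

State at t = 0.8314 s:
  obj    pos=(+0.799,-0.185) vel=(+1.632,-0.594) ωy=+22.25

Key-timestep trajectory:
   step    t(s)  obj.x    obj.z    obj.vx   obj.vz 
     35  0.2035   +0.161  +0.047  +0.400  -0.145
     71  0.4128   +0.287  +0.001  +0.810  -0.295
    107  0.6221   +0.500  -0.077  +1.221  -0.445


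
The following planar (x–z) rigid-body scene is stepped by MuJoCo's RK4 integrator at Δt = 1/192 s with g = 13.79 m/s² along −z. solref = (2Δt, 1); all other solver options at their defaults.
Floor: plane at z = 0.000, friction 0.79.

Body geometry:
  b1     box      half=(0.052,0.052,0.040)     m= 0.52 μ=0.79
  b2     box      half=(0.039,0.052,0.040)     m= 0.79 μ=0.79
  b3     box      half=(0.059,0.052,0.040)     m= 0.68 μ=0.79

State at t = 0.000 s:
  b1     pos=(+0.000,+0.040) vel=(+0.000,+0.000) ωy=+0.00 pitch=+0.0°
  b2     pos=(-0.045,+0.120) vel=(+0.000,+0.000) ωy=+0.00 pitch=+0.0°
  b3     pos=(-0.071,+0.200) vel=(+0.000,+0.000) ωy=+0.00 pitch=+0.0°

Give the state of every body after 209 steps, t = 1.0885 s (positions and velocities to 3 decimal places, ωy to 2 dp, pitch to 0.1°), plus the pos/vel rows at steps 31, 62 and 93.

State at t = 1.0885 s:
  b1     pos=(+0.000,+0.040) vel=(+0.000,+0.000) ωy=+0.00 pitch=+0.0°
  b2     pos=(-0.098,+0.039) vel=(+0.000,+0.000) ωy=+0.00 pitch=-90.0°
  b3     pos=(-0.310,+0.040) vel=(+0.000,+0.000) ωy=+0.00 pitch=+180.0°

Key-timestep trajectory:
   step    t(s)  b1.x    b1.z    b1.vx   b1.vz   b2.x    b2.z    b2.vx   b2.vz   b3.x    b3.z    b3.vx   b3.vz 
     31  0.1615   +0.000  +0.040  +0.001  +0.000   -0.051  +0.120  -0.095  +0.002   -0.090  +0.195  -0.272  -0.089
     62  0.3229   +0.000  +0.040  +0.000  +0.001   -0.087  +0.099  -0.333  -0.605   -0.175  +0.111  -0.672  -1.357
     93  0.4844   +0.000  +0.040  +0.000  +0.000   -0.098  +0.039  +0.012  +0.013   -0.270  +0.068  -0.535  -0.183


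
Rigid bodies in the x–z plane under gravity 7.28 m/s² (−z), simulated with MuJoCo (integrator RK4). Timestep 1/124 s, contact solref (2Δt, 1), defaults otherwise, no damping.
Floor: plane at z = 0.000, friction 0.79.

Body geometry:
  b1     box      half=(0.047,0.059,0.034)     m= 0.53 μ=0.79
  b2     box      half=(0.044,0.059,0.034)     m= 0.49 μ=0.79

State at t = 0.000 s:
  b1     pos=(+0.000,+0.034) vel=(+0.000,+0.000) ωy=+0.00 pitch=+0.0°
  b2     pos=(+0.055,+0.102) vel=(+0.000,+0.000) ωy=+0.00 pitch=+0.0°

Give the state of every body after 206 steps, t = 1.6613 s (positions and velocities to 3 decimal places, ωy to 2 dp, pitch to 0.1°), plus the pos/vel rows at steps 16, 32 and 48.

State at t = 1.6613 s:
  b1     pos=(+0.000,+0.034) vel=(+0.000,+0.000) ωy=+0.00 pitch=+0.0°
  b2     pos=(+0.095,+0.044) vel=(+0.000,+0.000) ωy=+0.00 pitch=+90.0°

Key-timestep trajectory:
   step    t(s)  b1.x    b1.z    b1.vx   b1.vz   b2.x    b2.z    b2.vx   b2.vz 
     16  0.1290   +0.000  +0.034  +0.000  +0.000   +0.063  +0.099  +0.138  -0.069
     32  0.2581   +0.000  +0.034  +0.000  +0.000   +0.088  +0.061  +0.211  -0.664
     48  0.3871   +0.000  +0.034  +0.000  +0.000   +0.096  +0.044  -0.115  -0.079


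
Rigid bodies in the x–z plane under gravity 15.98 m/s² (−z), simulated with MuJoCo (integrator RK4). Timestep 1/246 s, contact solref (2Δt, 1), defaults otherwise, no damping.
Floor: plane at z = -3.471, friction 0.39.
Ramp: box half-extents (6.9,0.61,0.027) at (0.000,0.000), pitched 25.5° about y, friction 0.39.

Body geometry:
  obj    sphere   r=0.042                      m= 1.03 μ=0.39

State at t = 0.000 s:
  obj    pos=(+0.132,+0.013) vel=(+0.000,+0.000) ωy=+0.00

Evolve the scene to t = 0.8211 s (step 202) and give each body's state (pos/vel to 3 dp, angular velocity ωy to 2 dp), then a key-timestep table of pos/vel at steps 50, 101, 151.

State at t = 0.8211 s:
  obj    pos=(+1.627,-0.700) vel=(+3.642,-1.737) ωy=+96.06

Key-timestep trajectory:
   step    t(s)  obj.x    obj.z    obj.vx   obj.vz 
     50  0.2033   +0.224  -0.030  +0.902  -0.430
    101  0.4106   +0.506  -0.165  +1.821  -0.869
    151  0.6138   +0.968  -0.385  +2.722  -1.299
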